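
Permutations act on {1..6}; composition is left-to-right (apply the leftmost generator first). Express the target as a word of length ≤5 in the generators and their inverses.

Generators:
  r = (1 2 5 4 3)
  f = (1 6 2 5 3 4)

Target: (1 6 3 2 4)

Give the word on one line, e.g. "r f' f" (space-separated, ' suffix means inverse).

r r f' f' r

  after r: (1 2 5 4 3)
  after r: (1 5 3 2 4)
  after f': (1 2 3 6)
  after f': (1 6 4 3)(2 5)
  after r: (1 6 3 2 4)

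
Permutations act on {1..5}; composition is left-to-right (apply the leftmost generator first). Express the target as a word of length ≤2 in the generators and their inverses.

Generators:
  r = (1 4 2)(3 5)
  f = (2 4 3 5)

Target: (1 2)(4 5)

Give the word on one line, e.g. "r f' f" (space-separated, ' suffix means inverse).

  after f: (2 4 3 5)
  after r': (1 2)(4 5)

f r'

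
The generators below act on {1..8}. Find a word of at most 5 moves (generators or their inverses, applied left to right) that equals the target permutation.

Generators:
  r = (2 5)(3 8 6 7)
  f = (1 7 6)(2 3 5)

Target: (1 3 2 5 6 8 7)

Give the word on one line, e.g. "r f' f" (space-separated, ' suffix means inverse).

  after f: (1 7 6)(2 3 5)
  after f: (1 6 7)(2 5 3)
  after r: (1 7)(3 5 8 6)
  after r: (1 3 2 5 6 8 7)

f f r r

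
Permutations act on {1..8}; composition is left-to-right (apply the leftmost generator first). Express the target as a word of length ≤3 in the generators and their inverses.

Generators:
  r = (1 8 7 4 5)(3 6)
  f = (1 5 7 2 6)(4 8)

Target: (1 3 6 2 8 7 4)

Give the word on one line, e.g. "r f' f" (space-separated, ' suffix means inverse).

  after f': (1 6 2 7 5)(4 8)
  after r': (1 3 6 2 8 7 4)

f' r'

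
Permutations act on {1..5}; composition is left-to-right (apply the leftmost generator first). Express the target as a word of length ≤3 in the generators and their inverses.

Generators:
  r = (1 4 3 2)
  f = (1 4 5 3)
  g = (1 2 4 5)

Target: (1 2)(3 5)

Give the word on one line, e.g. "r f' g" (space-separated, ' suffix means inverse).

f g'

  after f: (1 4 5 3)
  after g': (1 2)(3 5)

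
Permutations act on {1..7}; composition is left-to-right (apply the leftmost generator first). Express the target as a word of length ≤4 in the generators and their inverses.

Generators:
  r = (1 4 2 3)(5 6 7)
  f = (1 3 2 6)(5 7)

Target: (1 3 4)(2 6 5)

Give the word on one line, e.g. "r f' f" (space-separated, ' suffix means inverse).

r' r' f'

  after r': (1 3 2 4)(5 7 6)
  after r': (1 2)(3 4)(5 6 7)
  after f': (1 3 4)(2 6 5)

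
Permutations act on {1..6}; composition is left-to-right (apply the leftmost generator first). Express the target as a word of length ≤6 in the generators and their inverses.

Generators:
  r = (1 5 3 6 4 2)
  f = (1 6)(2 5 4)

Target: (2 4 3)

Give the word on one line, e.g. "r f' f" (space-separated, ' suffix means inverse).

  after f: (1 6)(2 5 4)
  after r': (1 3 5 6 2)
  after r': (1 5 3)(4 6)
  after r': (2 4 3)

f r' r' r'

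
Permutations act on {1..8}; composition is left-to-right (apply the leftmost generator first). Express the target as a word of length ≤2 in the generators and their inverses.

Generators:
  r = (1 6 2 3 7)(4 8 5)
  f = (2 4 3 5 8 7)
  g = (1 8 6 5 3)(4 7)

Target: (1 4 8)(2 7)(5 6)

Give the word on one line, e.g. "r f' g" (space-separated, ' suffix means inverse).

  after g': (1 3 5 6 8)(4 7)
  after f': (1 4 8)(2 7)(5 6)

g' f'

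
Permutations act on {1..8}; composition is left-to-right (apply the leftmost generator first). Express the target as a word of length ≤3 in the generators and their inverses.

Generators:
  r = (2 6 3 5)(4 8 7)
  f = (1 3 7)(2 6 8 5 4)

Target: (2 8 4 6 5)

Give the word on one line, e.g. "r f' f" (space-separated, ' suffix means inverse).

  after f': (1 7 3)(2 4 5 8 6)
  after f': (1 3 7)(2 5 6 4 8)
  after f': (2 8 4 6 5)

f' f' f'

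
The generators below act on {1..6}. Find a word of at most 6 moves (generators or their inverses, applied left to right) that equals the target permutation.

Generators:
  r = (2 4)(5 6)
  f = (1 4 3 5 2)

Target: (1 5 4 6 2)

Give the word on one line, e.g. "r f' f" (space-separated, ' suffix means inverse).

f f r' f

  after f: (1 4 3 5 2)
  after f: (1 3 2 4 5)
  after r': (1 3 4 6 5)
  after f: (1 5 4 6 2)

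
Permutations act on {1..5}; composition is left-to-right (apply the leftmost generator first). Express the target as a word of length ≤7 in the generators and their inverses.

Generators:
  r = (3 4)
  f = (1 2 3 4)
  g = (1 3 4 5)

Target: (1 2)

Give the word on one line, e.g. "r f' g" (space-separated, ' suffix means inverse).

  after g: (1 3 4 5)
  after r': (1 4 5)
  after g': (1 3)
  after f': (1 2)(3 4)
  after r: (1 2)

g r' g' f' r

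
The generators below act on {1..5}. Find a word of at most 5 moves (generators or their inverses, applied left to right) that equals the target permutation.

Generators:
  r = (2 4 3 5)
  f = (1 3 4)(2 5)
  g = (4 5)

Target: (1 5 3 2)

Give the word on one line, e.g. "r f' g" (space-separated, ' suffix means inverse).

g f g' f g'

  after g: (4 5)
  after f: (1 3 4 2 5)
  after g': (1 3 5)(2 4)
  after f: (1 4 5 3 2)
  after g': (1 5 3 2)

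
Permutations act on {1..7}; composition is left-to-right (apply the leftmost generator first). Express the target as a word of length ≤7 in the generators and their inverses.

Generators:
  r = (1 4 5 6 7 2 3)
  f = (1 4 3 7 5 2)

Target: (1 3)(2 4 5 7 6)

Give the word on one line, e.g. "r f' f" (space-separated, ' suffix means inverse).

r f' f' r' f'

  after r: (1 4 5 6 7 2 3)
  after f': (2 4 7 5 6 3)
  after f': (1 2)(3 5 6 4)
  after r': (1 7 6)(2 3 4)
  after f': (1 3)(2 4 5 7 6)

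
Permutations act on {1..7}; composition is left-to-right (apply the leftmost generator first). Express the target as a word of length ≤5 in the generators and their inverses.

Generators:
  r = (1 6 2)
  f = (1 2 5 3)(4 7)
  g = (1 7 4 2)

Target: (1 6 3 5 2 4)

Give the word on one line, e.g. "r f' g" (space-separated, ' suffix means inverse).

  after r: (1 6 2)
  after g: (1 6)(2 7 4)
  after f': (1 6 3 5 2 4)

r g f'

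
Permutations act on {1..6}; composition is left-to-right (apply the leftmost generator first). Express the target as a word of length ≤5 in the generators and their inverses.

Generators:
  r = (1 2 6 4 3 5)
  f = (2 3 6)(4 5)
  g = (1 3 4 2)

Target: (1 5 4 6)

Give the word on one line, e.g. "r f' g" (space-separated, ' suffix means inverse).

r f' r' g' f'

  after r: (1 2 6 4 3 5)
  after f': (1 6 5)(2 3 4)
  after r': (1 2 4)(3 6)
  after g': (1 4 2 3 6)
  after f': (1 5 4 6)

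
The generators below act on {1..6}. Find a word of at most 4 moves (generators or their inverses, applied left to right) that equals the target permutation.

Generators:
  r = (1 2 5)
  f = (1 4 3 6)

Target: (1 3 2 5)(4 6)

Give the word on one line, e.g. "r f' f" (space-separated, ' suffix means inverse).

  after f': (1 6 3 4)
  after f': (1 3)(4 6)
  after r: (1 3 2 5)(4 6)

f' f' r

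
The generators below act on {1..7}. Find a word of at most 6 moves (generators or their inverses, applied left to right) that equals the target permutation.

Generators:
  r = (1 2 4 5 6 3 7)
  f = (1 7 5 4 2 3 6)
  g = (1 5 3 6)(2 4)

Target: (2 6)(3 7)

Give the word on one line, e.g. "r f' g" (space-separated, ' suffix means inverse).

g' f' g' g'

  after g': (1 6 3 5)(2 4)
  after f': (1 3 7)(2 5 6)
  after g': (1 5 3 7 6 4 2)
  after g': (2 6)(3 7)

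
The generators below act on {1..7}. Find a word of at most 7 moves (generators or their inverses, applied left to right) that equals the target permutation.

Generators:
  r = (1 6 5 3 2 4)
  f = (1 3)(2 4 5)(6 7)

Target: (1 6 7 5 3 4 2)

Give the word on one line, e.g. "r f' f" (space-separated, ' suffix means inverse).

  after f': (1 3)(2 5 4)(6 7)
  after r': (1 5 2 6 7)(3 4)
  after r': (1 6 7 4 5 3 2)
  after f': (1 7 2 3 5)
  after f': (1 6 7 5 3 4 2)

f' r' r' f' f'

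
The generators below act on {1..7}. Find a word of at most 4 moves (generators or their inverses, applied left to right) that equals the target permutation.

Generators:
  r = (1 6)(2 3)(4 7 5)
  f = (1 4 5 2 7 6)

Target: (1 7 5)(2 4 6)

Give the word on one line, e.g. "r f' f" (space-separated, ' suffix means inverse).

  after f': (1 6 7 2 5 4)
  after f': (1 7 5)(2 4 6)

f' f'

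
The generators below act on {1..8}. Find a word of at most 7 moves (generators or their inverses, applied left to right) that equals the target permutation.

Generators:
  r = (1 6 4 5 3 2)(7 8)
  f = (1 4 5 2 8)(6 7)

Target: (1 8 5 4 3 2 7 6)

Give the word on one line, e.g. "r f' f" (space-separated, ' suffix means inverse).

  after r: (1 6 4 5 3 2)(7 8)
  after r: (1 4 3)(2 6 5)
  after f: (1 5 8)(2 7 6)(3 4)
  after f: (1 2 6 8 4 3 5)
  after f: (1 8 5 4 3 2 7 6)

r r f f f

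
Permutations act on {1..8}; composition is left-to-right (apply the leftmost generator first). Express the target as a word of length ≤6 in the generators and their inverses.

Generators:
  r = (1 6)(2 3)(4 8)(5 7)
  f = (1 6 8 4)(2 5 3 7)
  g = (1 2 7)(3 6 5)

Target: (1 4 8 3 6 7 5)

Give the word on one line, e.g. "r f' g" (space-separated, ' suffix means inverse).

  after f': (1 4 8 6)(2 7 3 5)
  after r': (1 8)(2 5 3 7)
  after g': (1 8 7)(2 6 3)
  after g': (1 8 2 3)(5 6)
  after r': (1 4 8 3 6 7 5)

f' r' g' g' r'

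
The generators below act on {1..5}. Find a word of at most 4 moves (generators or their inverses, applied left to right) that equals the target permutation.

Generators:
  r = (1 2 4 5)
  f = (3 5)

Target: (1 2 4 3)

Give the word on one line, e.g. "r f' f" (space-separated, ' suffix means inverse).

f' r f

  after f': (3 5)
  after r: (1 2 4 5 3)
  after f: (1 2 4 3)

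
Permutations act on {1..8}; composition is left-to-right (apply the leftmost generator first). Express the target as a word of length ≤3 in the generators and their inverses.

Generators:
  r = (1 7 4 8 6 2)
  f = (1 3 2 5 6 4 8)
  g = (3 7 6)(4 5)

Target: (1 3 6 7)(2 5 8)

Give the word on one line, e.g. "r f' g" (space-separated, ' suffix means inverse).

f r'

  after f: (1 3 2 5 6 4 8)
  after r': (1 3 6 7)(2 5 8)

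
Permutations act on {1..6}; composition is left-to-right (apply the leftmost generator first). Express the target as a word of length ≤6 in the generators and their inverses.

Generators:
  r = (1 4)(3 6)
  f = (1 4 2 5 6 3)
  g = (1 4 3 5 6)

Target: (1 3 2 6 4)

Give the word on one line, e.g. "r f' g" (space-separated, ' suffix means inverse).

  after g: (1 4 3 5 6)
  after g: (1 3 6 4 5)
  after f': (1 6)(2 4)(3 5)
  after f': (1 5 6 3 2)
  after g': (1 3 2 6 4)

g g f' f' g'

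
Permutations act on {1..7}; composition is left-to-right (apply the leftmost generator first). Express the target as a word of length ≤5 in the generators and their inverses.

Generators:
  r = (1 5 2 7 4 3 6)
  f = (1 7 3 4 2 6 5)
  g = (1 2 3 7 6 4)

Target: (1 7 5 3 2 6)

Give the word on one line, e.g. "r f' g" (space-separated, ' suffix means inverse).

f g f' r

  after f: (1 7 3 4 2 6 5)
  after g: (1 6 5 2 4 3)
  after f': (1 2 3 5 4 7)
  after r: (1 7 5 3 2 6)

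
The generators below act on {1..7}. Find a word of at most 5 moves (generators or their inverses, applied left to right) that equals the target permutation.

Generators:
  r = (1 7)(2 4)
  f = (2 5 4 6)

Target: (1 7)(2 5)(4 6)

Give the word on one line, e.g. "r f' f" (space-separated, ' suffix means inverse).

  after r': (1 7)(2 4)
  after f': (1 7)(2 5)(4 6)
  after r: (2 5 4 6)
  after r: (1 7)(2 5)(4 6)

r' f' r r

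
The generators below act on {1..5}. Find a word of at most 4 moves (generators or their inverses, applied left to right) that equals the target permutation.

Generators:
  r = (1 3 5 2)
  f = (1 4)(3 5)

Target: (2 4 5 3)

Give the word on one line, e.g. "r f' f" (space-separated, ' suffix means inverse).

  after f: (1 4)(3 5)
  after r: (1 4 3 2)
  after f: (2 4 5 3)

f r f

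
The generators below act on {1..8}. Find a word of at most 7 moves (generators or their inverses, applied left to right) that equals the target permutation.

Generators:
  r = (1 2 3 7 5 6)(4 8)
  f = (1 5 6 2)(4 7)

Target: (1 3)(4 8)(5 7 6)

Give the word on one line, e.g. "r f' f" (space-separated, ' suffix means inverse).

  after r': (1 6 5 7 3 2)(4 8)
  after r': (1 5 3)(2 6 7)
  after f: (1 6 4 7)(3 5)
  after f: (1 2)(3 6 7 5)
  after r: (1 3)(4 8)(5 7 6)

r' r' f f r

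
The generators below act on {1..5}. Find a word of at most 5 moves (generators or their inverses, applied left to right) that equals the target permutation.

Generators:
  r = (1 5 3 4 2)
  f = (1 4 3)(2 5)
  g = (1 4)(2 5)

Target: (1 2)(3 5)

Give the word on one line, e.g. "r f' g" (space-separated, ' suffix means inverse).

  after r': (1 2 4 3 5)
  after g': (1 5 4 3 2)
  after f': (1 2 3 5)
  after g: (1 5 4)(2 3)
  after f: (1 2)(3 5)

r' g' f' g f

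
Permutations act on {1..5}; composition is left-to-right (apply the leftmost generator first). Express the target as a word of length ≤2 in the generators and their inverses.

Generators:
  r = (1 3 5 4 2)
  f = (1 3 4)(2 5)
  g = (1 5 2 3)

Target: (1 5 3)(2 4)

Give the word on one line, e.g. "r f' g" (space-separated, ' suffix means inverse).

g' r

  after g': (1 3 2 5)
  after r: (1 5 3)(2 4)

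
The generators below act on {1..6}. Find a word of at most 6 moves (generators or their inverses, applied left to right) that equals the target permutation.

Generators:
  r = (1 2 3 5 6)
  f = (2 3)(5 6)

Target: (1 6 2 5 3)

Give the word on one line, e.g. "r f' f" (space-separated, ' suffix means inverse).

  after r': (1 6 5 3 2)
  after f': (1 5 2)
  after f': (1 6 5 3 2)
  after r': (1 5 2 6 3)
  after f: (1 6 2 5 3)

r' f' f' r' f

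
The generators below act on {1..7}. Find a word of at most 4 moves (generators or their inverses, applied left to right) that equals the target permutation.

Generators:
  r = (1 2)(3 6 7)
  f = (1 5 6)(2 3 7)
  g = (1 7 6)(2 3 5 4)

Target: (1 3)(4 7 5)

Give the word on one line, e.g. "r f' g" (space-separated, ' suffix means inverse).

g f'

  after g: (1 7 6)(2 3 5 4)
  after f': (1 3)(4 7 5)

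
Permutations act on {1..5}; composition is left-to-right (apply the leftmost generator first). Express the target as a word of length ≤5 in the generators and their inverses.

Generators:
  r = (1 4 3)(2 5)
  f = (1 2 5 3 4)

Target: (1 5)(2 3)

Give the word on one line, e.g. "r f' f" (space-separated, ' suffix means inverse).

  after r: (1 4 3)(2 5)
  after f: (2 3)
  after r': (1 3 5 2 4)
  after f': (1 5)(2 3)

r f r' f'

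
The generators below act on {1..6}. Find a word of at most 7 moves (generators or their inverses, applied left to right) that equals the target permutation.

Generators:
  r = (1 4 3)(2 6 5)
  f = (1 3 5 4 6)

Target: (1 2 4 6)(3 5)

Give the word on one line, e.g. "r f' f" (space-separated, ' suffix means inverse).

f' f' r' f' r'

  after f': (1 6 4 5 3)
  after f': (1 4 3 6 5)
  after r': (2 5 3)
  after f': (1 6 4 5)(2 3)
  after r': (1 2 4 6)(3 5)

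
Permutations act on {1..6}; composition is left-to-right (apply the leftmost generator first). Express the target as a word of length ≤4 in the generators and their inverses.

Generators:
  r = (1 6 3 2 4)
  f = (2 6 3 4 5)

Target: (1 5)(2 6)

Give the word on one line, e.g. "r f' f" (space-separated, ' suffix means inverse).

f r' f r

  after f: (2 6 3 4 5)
  after r': (1 4 5 3 2)
  after f: (1 5 4 2)(3 6)
  after r: (1 5)(2 6)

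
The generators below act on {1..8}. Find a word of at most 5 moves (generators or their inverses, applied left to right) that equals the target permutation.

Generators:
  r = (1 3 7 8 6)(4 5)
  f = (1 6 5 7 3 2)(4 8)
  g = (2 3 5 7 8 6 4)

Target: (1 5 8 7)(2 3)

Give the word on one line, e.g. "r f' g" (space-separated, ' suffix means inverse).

  after r: (1 3 7 8 6)(4 5)
  after f: (1 2)(4 7)(5 8)
  after g': (1 4 5 7 6 8 3 2)
  after r: (1 5 8 7)(2 3)

r f g' r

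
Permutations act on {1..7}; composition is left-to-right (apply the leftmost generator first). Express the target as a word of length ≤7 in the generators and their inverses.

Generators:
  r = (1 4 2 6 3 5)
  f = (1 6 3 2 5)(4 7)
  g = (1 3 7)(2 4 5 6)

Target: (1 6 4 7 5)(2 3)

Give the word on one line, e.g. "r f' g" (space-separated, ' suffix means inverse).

  after f': (1 5 2 3 6)(4 7)
  after f': (1 2 6 5 3)
  after r': (1 4)(3 5 6)
  after g': (1 2 6)(3 4 7)
  after r: (1 6 4 7 5)(2 3)

f' f' r' g' r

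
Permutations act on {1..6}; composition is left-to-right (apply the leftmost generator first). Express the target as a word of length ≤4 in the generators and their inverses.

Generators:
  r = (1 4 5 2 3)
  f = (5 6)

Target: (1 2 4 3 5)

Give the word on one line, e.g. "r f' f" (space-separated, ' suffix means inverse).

  after r': (1 3 2 5 4)
  after r': (1 2 4 3 5)

r' r'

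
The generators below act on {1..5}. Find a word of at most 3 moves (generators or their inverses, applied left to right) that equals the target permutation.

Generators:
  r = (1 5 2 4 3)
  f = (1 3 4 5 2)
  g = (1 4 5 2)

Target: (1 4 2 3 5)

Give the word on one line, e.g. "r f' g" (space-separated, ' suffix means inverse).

f f

  after f: (1 3 4 5 2)
  after f: (1 4 2 3 5)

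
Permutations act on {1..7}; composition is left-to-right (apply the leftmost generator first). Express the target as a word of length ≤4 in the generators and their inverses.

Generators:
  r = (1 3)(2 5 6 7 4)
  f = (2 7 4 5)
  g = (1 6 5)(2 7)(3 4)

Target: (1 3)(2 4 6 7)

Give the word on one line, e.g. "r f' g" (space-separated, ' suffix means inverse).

  after f: (2 7 4 5)
  after r: (1 3)(2 4 6 7)

f r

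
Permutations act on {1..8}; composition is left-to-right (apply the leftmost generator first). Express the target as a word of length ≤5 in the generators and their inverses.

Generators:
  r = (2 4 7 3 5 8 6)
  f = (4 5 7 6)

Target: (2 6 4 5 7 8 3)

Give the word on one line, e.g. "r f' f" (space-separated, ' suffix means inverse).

  after r': (2 6 8 5 3 7 4)
  after f: (2 4)(3 6 8 7 5)
  after r: (2 7 8 3)
  after f: (2 6 4 5 7 8 3)

r' f r f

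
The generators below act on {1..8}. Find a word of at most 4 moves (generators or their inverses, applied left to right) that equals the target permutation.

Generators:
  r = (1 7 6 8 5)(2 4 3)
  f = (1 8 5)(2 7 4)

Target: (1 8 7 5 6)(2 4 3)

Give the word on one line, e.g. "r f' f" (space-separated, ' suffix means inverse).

r' r'

  after r': (1 5 8 6 7)(2 3 4)
  after r': (1 8 7 5 6)(2 4 3)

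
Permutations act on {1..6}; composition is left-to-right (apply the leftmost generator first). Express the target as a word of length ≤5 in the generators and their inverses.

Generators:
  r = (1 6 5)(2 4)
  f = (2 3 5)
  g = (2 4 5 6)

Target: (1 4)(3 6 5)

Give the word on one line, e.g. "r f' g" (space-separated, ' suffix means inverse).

  after g: (2 4 5 6)
  after r': (1 5)(4 6)
  after f: (1 2 3 5)(4 6)
  after r': (1 4)(2 3 6)
  after f': (1 4)(3 6 5)

g r' f r' f'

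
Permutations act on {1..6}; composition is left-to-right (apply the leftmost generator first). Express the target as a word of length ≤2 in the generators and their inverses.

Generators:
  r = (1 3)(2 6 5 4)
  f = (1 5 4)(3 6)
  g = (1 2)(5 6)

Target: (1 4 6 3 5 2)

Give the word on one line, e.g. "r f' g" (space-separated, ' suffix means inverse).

f' g'

  after f': (1 4 5)(3 6)
  after g': (1 4 6 3 5 2)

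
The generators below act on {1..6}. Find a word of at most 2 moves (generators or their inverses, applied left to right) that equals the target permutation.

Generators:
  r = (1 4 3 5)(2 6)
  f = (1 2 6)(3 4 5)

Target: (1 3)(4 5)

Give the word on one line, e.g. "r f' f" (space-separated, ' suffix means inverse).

r r

  after r: (1 4 3 5)(2 6)
  after r: (1 3)(4 5)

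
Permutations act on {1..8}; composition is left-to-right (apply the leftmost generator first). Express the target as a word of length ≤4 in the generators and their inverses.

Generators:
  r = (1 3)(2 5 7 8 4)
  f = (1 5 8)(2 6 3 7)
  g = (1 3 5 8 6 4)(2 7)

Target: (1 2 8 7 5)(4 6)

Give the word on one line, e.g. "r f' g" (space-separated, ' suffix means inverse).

g' r

  after g': (1 4 6 8 5 3)(2 7)
  after r: (1 2 8 7 5)(4 6)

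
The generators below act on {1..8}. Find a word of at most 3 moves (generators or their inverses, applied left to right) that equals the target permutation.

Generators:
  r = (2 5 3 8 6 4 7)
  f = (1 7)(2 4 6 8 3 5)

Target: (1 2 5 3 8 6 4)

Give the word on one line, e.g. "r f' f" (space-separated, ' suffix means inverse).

  after f': (1 7)(2 5 3 8 6 4)
  after r': (1 4 7)
  after f': (1 2 5 3 8 6 4)

f' r' f'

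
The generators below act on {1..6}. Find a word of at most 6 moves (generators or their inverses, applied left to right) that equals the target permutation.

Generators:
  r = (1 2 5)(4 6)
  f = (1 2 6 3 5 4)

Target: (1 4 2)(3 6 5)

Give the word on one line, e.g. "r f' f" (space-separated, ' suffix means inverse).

r' r' r' f'

  after r': (1 5 2)(4 6)
  after r': (1 2 5)
  after r': (4 6)
  after f': (1 4 2)(3 6 5)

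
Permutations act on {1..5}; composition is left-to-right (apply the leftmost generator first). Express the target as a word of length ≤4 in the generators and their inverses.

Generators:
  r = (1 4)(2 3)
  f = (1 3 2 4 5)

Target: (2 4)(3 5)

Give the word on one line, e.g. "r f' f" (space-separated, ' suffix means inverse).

f' r' f

  after f': (1 5 4 2 3)
  after r': (1 5)(3 4)
  after f: (2 4)(3 5)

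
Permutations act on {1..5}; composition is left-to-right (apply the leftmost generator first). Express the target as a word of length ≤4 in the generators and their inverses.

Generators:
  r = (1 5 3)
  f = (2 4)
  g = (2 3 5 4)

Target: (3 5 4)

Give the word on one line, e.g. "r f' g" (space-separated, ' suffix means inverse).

f' g f' f'

  after f': (2 4)
  after g: (3 5 4)
  after f': (2 4 3 5)
  after f': (3 5 4)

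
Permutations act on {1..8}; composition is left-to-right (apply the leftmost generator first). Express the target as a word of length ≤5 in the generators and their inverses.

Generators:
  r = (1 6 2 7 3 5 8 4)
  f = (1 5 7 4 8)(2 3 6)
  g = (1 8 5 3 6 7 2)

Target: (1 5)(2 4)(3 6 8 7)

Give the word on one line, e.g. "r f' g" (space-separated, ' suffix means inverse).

  after r': (1 4 8 5 3 7 2 6)
  after g: (1 4 5 6 8 3 2 7)
  after f: (1 8 6)(2 4 7 5)
  after g: (1 5)(2 4)(3 6 8 7)

r' g f g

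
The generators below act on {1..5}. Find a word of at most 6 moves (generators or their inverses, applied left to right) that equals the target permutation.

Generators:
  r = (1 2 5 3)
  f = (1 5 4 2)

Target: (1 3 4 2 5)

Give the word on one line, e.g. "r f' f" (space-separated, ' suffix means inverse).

r' f' f' f'

  after r': (1 3 5 2)
  after f': (1 3)(4 5)
  after f': (1 3 2 4)
  after f': (1 3 4 2 5)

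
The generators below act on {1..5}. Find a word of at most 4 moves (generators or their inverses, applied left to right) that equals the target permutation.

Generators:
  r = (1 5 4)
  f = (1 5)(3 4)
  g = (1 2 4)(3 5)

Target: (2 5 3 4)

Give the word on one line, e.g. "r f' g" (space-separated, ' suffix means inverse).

g' r

  after g': (1 4 2)(3 5)
  after r: (2 5 3 4)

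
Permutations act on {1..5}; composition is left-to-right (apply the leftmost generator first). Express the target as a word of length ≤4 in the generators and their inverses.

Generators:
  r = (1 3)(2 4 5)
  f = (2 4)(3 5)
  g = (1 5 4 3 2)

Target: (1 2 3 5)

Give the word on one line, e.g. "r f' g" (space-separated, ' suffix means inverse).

  after r: (1 3)(2 4 5)
  after g: (1 2 3 5)

r g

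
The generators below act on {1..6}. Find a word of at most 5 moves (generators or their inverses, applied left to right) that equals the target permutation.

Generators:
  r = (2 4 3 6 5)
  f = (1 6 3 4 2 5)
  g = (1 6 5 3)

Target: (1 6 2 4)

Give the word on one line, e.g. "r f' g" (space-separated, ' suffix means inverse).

g f' g

  after g: (1 6 5 3)
  after f': (2 4 3 5 6)
  after g: (1 6 2 4)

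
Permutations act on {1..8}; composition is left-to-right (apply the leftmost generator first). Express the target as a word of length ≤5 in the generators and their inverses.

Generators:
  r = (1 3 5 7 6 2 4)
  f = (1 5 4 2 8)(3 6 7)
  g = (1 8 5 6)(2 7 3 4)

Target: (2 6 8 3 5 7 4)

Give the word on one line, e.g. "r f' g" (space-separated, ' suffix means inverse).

f' r g'

  after f': (1 8 2 4 5)(3 7 6)
  after r: (1 8 4 7 2)(3 6 5)
  after g': (2 6 8 3 5 7 4)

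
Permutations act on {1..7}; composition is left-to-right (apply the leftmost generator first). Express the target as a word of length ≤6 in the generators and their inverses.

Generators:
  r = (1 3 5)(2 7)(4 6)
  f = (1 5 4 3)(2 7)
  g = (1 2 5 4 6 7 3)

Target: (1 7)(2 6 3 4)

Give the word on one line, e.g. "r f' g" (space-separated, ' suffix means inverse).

  after g': (1 3 7 6 4 5 2)
  after g': (1 7 4 2 3 6 5)
  after f': (1 2 4 7 5 3 6)
  after r: (1 7)(2 6 3 4)

g' g' f' r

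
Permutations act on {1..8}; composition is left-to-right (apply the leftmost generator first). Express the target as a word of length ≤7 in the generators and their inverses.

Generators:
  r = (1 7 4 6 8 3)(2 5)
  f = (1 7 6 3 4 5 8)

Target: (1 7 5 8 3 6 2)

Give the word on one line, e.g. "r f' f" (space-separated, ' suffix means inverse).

f r' f' r' f'

  after f: (1 7 6 3 4 5 8)
  after r': (2 5 6 8 3 7 4)
  after f': (1 8 6 5 7 3)(2 4)
  after r': (1 6 2 7 8 4 5)
  after f': (1 7 5 8 3 6 2)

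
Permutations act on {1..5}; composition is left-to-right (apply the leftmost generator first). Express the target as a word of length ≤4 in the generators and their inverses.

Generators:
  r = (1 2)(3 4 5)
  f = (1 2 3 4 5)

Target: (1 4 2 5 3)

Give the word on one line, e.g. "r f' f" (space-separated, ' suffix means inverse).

  after f': (1 5 4 3 2)
  after f': (1 4 2 5 3)

f' f'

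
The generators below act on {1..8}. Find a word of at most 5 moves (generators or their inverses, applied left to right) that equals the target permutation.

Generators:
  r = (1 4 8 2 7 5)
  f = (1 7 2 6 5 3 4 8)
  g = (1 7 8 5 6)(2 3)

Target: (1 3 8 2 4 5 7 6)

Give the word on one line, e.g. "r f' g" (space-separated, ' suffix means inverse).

  after r': (1 5 7 2 8 4)
  after f: (1 3 4 7 6 5 2)
  after r: (1 3 8 2 4 5 7 6)

r' f r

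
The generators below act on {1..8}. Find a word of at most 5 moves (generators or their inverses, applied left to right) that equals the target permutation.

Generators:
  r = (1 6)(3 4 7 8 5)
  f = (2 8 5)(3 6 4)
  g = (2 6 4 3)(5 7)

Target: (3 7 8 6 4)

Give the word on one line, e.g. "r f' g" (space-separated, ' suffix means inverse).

  after g: (2 6 4 3)(5 7)
  after f': (2 3 5 7 8)
  after g: (3 7 8 6 4)

g f' g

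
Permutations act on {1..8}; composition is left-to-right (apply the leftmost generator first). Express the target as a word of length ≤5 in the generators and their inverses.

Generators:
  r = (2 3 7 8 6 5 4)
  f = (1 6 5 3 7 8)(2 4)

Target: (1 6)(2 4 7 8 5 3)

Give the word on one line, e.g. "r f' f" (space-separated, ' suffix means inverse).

f r' f' r r

  after f: (1 6 5 3 7 8)(2 4)
  after r': (1 8)(2 5)
  after f': (1 7 3 5 4 2 6)
  after r: (1 8 6)(2 5)(3 4)
  after r: (1 6)(2 4 7 8 5 3)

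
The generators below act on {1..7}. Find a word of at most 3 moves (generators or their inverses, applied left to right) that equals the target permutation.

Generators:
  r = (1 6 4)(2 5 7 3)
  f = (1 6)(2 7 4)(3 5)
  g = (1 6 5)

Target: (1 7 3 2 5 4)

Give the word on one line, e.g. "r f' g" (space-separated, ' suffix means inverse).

  after g': (1 5 6)
  after r: (1 7 3 2 5 4)

g' r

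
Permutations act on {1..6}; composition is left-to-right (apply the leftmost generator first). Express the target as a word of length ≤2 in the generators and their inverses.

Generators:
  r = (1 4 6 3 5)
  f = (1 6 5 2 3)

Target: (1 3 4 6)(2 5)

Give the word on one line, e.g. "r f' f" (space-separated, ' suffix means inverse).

f r

  after f: (1 6 5 2 3)
  after r: (1 3 4 6)(2 5)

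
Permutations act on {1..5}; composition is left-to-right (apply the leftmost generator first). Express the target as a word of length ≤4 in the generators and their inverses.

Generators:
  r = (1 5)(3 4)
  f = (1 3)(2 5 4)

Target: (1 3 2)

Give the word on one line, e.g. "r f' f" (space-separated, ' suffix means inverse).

r' f' f' r'

  after r': (1 5)(3 4)
  after f': (1 2 4)(3 5)
  after f': (1 4 3 2 5)
  after r': (1 3 2)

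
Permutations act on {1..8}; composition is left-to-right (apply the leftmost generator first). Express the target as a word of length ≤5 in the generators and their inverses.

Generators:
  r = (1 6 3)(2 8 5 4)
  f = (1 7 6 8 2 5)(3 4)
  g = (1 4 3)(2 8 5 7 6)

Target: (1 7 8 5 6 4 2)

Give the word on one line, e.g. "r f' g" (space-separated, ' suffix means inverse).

g' f' g' f

  after g': (1 3 4)(2 6 7 5 8)
  after f': (1 4 5 6)(2 7)
  after g': (2 5 7 6 3 4 8)
  after f: (1 7 8 5 6 4 2)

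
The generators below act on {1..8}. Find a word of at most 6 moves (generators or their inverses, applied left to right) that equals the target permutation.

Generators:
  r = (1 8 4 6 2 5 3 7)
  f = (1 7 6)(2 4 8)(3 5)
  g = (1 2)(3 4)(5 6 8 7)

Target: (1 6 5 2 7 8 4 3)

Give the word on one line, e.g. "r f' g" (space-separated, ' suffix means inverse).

  after r': (1 7 3 5 2 6 4 8)
  after r': (1 3 2 4)(5 6 8 7)
  after f': (1 5 7 3 8)(4 6)
  after g': (1 7 4 5 8 2)(3 6)
  after f: (1 6 5 2 7 8 4 3)

r' r' f' g' f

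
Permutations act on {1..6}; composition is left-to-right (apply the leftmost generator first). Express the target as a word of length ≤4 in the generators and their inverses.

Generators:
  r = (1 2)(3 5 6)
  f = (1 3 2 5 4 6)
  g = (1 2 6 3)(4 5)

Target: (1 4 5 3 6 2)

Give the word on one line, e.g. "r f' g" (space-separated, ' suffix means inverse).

  after f: (1 3 2 5 4 6)
  after r: (1 5 4 3)(2 6)
  after g': (1 4 6)
  after r': (1 4 5 3 6 2)

f r g' r'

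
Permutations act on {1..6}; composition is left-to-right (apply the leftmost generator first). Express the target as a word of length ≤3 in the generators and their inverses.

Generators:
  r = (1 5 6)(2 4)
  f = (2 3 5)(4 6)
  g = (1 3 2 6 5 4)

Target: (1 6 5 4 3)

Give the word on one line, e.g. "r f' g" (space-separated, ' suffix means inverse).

  after g': (1 4 5 6 2 3)
  after f': (1 6 5 4 3)

g' f'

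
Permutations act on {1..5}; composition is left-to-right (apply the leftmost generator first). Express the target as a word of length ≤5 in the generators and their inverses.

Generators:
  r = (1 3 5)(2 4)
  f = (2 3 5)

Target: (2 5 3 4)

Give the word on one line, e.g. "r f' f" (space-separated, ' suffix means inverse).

  after f: (2 3 5)
  after f: (2 5 3)
  after r': (1 5)(2 3 4)
  after r': (1 3 2)
  after r': (2 5 3 4)

f f r' r' r'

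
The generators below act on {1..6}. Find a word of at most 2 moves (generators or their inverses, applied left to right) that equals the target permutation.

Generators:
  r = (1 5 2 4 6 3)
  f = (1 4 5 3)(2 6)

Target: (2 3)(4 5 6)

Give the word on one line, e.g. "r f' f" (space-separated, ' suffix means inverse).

  after f': (1 3 5 4)(2 6)
  after r: (2 3)(4 5 6)

f' r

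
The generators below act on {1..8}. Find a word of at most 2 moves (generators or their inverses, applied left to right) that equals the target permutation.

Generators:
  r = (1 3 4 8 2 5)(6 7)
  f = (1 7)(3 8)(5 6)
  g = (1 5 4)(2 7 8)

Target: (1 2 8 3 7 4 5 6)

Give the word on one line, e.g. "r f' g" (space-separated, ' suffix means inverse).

f g'

  after f: (1 7)(3 8)(5 6)
  after g': (1 2 8 3 7 4 5 6)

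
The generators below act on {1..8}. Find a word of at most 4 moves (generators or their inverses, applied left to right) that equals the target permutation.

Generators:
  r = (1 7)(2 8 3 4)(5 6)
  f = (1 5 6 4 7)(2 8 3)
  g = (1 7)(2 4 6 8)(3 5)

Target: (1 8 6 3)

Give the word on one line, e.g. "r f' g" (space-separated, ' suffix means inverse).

  after g: (1 7)(2 4 6 8)(3 5)
  after f': (1 4 5 8 3)(2 6)
  after g': (1 2 4 3 7)(5 6 8)
  after r: (1 8 6 3)

g f' g' r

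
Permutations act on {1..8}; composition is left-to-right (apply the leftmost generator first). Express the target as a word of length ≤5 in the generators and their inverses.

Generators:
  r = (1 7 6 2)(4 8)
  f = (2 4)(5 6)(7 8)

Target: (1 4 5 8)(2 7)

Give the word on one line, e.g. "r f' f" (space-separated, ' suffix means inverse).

  after f': (2 4)(5 6)(7 8)
  after r': (1 2 8)(4 6 5 7)
  after f': (1 4 5 8)(2 7)
  after f': (1 2 8)(4 6 5 7)
  after f': (1 4 5 8)(2 7)

f' r' f' f' f'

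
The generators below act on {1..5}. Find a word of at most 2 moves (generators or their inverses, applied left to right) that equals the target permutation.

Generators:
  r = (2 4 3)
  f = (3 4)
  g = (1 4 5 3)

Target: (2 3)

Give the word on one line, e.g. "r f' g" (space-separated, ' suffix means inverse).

r f

  after r: (2 4 3)
  after f: (2 3)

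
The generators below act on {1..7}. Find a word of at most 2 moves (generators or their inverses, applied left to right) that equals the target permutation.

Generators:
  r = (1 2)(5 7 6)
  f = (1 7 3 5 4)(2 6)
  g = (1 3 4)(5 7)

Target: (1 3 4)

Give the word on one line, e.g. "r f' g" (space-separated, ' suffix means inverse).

g' g'

  after g': (1 4 3)(5 7)
  after g': (1 3 4)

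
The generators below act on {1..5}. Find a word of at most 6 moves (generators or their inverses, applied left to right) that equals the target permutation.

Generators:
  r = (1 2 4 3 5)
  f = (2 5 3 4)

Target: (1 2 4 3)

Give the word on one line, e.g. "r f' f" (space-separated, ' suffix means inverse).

r f f f r'

  after r: (1 2 4 3 5)
  after f: (1 5)
  after f: (1 3 4 2 5)
  after f: (1 4 5)(2 3)
  after r': (1 2 4 3)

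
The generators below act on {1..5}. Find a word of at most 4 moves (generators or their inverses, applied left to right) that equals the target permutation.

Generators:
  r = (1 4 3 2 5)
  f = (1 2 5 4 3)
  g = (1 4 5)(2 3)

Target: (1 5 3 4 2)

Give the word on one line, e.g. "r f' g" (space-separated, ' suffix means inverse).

f r

  after f: (1 2 5 4 3)
  after r: (1 5 3 4 2)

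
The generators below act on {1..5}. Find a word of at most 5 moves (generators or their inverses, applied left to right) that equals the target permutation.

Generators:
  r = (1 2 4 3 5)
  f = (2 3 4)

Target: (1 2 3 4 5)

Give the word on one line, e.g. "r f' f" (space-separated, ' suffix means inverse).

r' r' f r'

  after r': (1 5 3 4 2)
  after r': (1 3 2 5 4)
  after f: (1 4)(2 5)
  after r': (1 2 3 4 5)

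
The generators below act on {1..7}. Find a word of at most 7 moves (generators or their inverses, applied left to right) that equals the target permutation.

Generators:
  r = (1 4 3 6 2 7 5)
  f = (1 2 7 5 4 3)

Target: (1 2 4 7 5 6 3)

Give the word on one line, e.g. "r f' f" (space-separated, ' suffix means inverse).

  after f: (1 2 7 5 4 3)
  after f: (1 7 4)(2 5 3)
  after r: (1 5 6 2)(3 7)
  after f': (1 7 4 5 6)(2 3)
  after f': (1 2 4 7 5 6 3)

f f r f' f'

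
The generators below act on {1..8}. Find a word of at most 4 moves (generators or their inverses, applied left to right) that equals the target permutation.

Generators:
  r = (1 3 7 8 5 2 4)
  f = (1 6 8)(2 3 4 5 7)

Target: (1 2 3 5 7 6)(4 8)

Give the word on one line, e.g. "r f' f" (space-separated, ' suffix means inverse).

  after r: (1 3 7 8 5 2 4)
  after f': (1 2 3 5 7 6)(4 8)

r f'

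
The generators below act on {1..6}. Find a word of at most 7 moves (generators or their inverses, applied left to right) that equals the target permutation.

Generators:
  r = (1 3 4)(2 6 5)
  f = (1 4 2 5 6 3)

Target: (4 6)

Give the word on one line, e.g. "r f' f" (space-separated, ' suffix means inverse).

r f f r' f

  after r: (1 3 4)(2 6 5)
  after f: (2 3)
  after f: (1 4 2)(3 5 6)
  after r': (1 3 6)(2 4 5)
  after f: (4 6)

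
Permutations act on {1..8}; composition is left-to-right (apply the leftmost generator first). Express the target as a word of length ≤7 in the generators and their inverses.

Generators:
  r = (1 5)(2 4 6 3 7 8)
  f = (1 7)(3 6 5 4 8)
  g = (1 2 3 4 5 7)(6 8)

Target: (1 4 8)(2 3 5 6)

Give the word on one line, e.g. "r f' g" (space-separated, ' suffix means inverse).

  after g: (1 2 3 4 5 7)(6 8)
  after r': (1 8 4)(2 6 7 5 3)
  after g: (1 6)(2 8 5 4)
  after g: (1 8 7)(2 6)(3 4)
  after f': (1 4 8)(2 3 5 6)

g r' g g f'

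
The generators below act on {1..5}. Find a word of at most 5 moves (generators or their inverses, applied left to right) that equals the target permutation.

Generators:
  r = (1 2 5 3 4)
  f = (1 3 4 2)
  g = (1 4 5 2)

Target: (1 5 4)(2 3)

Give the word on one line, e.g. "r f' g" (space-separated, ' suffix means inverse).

g r' r'

  after g: (1 4 5 2)
  after r': (1 3 5)(2 4)
  after r': (1 5 4)(2 3)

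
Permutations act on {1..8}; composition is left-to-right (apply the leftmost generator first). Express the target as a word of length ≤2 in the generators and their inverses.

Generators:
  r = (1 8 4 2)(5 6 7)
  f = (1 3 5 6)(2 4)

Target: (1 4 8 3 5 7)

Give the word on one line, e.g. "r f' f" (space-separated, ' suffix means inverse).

r' f

  after r': (1 2 4 8)(5 7 6)
  after f: (1 4 8 3 5 7)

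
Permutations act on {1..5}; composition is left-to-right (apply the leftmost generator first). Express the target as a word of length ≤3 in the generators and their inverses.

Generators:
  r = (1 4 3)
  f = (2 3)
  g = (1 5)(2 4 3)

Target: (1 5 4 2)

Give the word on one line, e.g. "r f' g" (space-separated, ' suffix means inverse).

g' r

  after g': (1 5)(2 3 4)
  after r: (1 5 4 2)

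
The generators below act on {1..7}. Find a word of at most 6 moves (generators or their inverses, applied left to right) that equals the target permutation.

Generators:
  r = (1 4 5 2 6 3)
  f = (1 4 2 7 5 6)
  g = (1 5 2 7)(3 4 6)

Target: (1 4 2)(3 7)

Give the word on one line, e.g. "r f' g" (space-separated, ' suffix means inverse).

  after r: (1 4 5 2 6 3)
  after r: (1 5 6)(2 3 4)
  after f: (1 6 4 7 5)(2 3)
  after f: (2 3 7 6)(4 5)
  after r: (1 4 2)(3 7)

r r f f r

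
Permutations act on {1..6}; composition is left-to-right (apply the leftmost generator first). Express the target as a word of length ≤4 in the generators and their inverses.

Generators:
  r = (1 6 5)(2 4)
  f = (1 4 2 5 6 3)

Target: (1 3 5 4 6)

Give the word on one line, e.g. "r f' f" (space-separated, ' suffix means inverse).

f' r

  after f': (1 3 6 5 2 4)
  after r: (1 3 5 4 6)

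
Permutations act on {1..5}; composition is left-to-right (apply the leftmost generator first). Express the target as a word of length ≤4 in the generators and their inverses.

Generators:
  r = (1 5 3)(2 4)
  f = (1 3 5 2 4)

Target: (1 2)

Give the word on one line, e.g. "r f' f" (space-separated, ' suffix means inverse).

f' r'

  after f': (1 4 2 5 3)
  after r': (1 2)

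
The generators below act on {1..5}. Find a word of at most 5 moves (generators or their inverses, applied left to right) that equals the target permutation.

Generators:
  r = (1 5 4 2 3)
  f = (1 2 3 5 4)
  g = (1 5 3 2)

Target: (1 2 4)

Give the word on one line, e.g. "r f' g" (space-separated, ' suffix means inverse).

f' f' g g

  after f': (1 4 5 3 2)
  after f': (1 5 2 4 3)
  after g: (1 3 5)(2 4)
  after g: (1 2 4)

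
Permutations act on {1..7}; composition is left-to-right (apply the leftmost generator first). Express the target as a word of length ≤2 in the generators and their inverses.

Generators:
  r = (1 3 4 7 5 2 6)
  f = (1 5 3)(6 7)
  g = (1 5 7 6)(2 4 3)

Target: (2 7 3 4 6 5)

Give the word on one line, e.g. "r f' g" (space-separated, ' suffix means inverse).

r f

  after r: (1 3 4 7 5 2 6)
  after f: (2 7 3 4 6 5)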